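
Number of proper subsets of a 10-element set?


Total subsets = 2^n = 2^10 = 1024
Proper subsets exclude the set itself: 2^n - 1
= 1024 - 1
= 1023

Number of proper subsets = 1023


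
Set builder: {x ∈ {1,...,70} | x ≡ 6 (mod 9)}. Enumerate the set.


Checking each candidate:
Condition: x in {1,...,70} with x ≡ 6 (mod 9)
Result = {6, 15, 24, 33, 42, 51, 60, 69}

{6, 15, 24, 33, 42, 51, 60, 69}


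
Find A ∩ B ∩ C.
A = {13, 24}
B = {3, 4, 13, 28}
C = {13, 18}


A ∩ B = {13}
(A ∩ B) ∩ C = {13}

A ∩ B ∩ C = {13}


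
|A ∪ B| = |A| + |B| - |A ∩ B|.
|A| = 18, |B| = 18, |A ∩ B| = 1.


|A ∪ B| = |A| + |B| - |A ∩ B|
= 18 + 18 - 1
= 35

|A ∪ B| = 35


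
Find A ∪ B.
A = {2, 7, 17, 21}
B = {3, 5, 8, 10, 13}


A ∪ B = all elements in A or B (or both)
A = {2, 7, 17, 21}
B = {3, 5, 8, 10, 13}
A ∪ B = {2, 3, 5, 7, 8, 10, 13, 17, 21}

A ∪ B = {2, 3, 5, 7, 8, 10, 13, 17, 21}


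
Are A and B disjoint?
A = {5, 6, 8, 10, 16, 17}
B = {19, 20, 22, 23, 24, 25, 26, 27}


Disjoint means A ∩ B = ∅.
A ∩ B = ∅
A ∩ B = ∅, so A and B are disjoint.

Yes, A and B are disjoint


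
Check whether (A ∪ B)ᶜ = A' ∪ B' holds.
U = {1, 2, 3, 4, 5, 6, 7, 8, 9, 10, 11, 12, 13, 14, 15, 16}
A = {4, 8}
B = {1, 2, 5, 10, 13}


LHS: A ∪ B = {1, 2, 4, 5, 8, 10, 13}
(A ∪ B)' = U \ (A ∪ B) = {3, 6, 7, 9, 11, 12, 14, 15, 16}
A' = {1, 2, 3, 5, 6, 7, 9, 10, 11, 12, 13, 14, 15, 16}, B' = {3, 4, 6, 7, 8, 9, 11, 12, 14, 15, 16}
Claimed RHS: A' ∪ B' = {1, 2, 3, 4, 5, 6, 7, 8, 9, 10, 11, 12, 13, 14, 15, 16}
Identity is INVALID: LHS = {3, 6, 7, 9, 11, 12, 14, 15, 16} but the RHS claimed here equals {1, 2, 3, 4, 5, 6, 7, 8, 9, 10, 11, 12, 13, 14, 15, 16}. The correct form is (A ∪ B)' = A' ∩ B'.

Identity is invalid: (A ∪ B)' = {3, 6, 7, 9, 11, 12, 14, 15, 16} but A' ∪ B' = {1, 2, 3, 4, 5, 6, 7, 8, 9, 10, 11, 12, 13, 14, 15, 16}. The correct De Morgan law is (A ∪ B)' = A' ∩ B'.


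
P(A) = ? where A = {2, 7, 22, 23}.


|A| = 4, so |P(A)| = 2^4 = 16
Enumerate subsets by cardinality (0 to 4):
∅, {2}, {7}, {22}, {23}, {2, 7}, {2, 22}, {2, 23}, {7, 22}, {7, 23}, {22, 23}, {2, 7, 22}, {2, 7, 23}, {2, 22, 23}, {7, 22, 23}, {2, 7, 22, 23}

P(A) has 16 subsets: ∅, {2}, {7}, {22}, {23}, {2, 7}, {2, 22}, {2, 23}, {7, 22}, {7, 23}, {22, 23}, {2, 7, 22}, {2, 7, 23}, {2, 22, 23}, {7, 22, 23}, {2, 7, 22, 23}


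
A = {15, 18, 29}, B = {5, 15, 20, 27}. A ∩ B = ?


A ∩ B = elements in both A and B
A = {15, 18, 29}
B = {5, 15, 20, 27}
A ∩ B = {15}

A ∩ B = {15}


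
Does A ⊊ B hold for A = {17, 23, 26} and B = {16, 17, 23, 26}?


A ⊂ B requires: A ⊆ B AND A ≠ B.
A ⊆ B? Yes
A = B? No
A ⊂ B: Yes (A is a proper subset of B)

Yes, A ⊂ B


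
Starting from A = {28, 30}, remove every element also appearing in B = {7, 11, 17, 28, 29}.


A \ B = elements in A but not in B
A = {28, 30}
B = {7, 11, 17, 28, 29}
Remove from A any elements in B
A \ B = {30}

A \ B = {30}


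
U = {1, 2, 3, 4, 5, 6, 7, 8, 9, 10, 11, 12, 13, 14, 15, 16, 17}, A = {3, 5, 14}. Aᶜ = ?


Aᶜ = U \ A = elements in U but not in A
U = {1, 2, 3, 4, 5, 6, 7, 8, 9, 10, 11, 12, 13, 14, 15, 16, 17}
A = {3, 5, 14}
Aᶜ = {1, 2, 4, 6, 7, 8, 9, 10, 11, 12, 13, 15, 16, 17}

Aᶜ = {1, 2, 4, 6, 7, 8, 9, 10, 11, 12, 13, 15, 16, 17}


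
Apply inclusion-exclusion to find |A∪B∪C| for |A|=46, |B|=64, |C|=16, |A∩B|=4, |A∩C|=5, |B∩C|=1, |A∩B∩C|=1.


|A∪B∪C| = |A|+|B|+|C| - |A∩B|-|A∩C|-|B∩C| + |A∩B∩C|
= 46+64+16 - 4-5-1 + 1
= 126 - 10 + 1
= 117

|A ∪ B ∪ C| = 117


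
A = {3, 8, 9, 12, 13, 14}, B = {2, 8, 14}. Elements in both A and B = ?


A = {3, 8, 9, 12, 13, 14}
B = {2, 8, 14}
Region: in both A and B
Elements: {8, 14}

Elements in both A and B: {8, 14}


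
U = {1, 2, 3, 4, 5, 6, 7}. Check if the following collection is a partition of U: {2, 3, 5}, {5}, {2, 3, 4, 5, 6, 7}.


A partition requires: (1) non-empty parts, (2) pairwise disjoint, (3) union = U
Parts: {2, 3, 5}, {5}, {2, 3, 4, 5, 6, 7}
Union of parts: {2, 3, 4, 5, 6, 7}
U = {1, 2, 3, 4, 5, 6, 7}
All non-empty? True
Pairwise disjoint? False
Covers U? False

No, not a valid partition


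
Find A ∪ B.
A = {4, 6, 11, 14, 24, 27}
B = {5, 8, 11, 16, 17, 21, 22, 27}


A ∪ B = all elements in A or B (or both)
A = {4, 6, 11, 14, 24, 27}
B = {5, 8, 11, 16, 17, 21, 22, 27}
A ∪ B = {4, 5, 6, 8, 11, 14, 16, 17, 21, 22, 24, 27}

A ∪ B = {4, 5, 6, 8, 11, 14, 16, 17, 21, 22, 24, 27}


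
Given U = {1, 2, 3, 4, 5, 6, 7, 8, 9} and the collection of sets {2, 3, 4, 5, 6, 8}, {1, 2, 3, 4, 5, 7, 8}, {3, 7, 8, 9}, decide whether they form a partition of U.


A partition requires: (1) non-empty parts, (2) pairwise disjoint, (3) union = U
Parts: {2, 3, 4, 5, 6, 8}, {1, 2, 3, 4, 5, 7, 8}, {3, 7, 8, 9}
Union of parts: {1, 2, 3, 4, 5, 6, 7, 8, 9}
U = {1, 2, 3, 4, 5, 6, 7, 8, 9}
All non-empty? True
Pairwise disjoint? False
Covers U? True

No, not a valid partition


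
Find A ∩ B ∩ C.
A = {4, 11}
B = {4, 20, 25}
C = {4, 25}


A ∩ B = {4}
(A ∩ B) ∩ C = {4}

A ∩ B ∩ C = {4}


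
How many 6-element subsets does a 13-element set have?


C(n,k) = n! / (k!(n-k)!)
C(13,6) = 13! / (6!7!)
= 1716

C(13,6) = 1716


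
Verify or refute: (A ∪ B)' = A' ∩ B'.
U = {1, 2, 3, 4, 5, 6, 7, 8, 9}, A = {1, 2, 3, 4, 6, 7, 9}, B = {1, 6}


LHS: A ∪ B = {1, 2, 3, 4, 6, 7, 9}
(A ∪ B)' = U \ (A ∪ B) = {5, 8}
A' = {5, 8}, B' = {2, 3, 4, 5, 7, 8, 9}
Claimed RHS: A' ∩ B' = {5, 8}
Identity is VALID: LHS = RHS = {5, 8} ✓

Identity is valid. (A ∪ B)' = A' ∩ B' = {5, 8}


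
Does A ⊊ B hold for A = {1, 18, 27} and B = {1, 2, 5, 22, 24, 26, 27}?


A ⊂ B requires: A ⊆ B AND A ≠ B.
A ⊆ B? No
A ⊄ B, so A is not a proper subset.

No, A is not a proper subset of B


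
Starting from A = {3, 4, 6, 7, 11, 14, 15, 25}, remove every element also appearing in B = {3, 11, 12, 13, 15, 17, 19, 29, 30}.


A \ B = elements in A but not in B
A = {3, 4, 6, 7, 11, 14, 15, 25}
B = {3, 11, 12, 13, 15, 17, 19, 29, 30}
Remove from A any elements in B
A \ B = {4, 6, 7, 14, 25}

A \ B = {4, 6, 7, 14, 25}


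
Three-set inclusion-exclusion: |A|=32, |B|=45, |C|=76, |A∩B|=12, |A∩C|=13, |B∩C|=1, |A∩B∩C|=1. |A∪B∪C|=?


|A∪B∪C| = |A|+|B|+|C| - |A∩B|-|A∩C|-|B∩C| + |A∩B∩C|
= 32+45+76 - 12-13-1 + 1
= 153 - 26 + 1
= 128

|A ∪ B ∪ C| = 128


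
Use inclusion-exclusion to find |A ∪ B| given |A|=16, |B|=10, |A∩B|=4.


|A ∪ B| = |A| + |B| - |A ∩ B|
= 16 + 10 - 4
= 22

|A ∪ B| = 22


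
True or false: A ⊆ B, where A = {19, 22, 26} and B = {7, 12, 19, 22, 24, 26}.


A ⊆ B means every element of A is in B.
All elements of A are in B.
So A ⊆ B.

Yes, A ⊆ B


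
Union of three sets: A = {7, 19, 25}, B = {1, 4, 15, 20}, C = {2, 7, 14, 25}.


A ∪ B = {1, 4, 7, 15, 19, 20, 25}
(A ∪ B) ∪ C = {1, 2, 4, 7, 14, 15, 19, 20, 25}

A ∪ B ∪ C = {1, 2, 4, 7, 14, 15, 19, 20, 25}


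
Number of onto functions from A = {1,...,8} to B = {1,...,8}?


n = |A| = 8, k = |B| = 8. Surjections via inclusion-exclusion:
S(n,k) = Σ(-1)^i × C(k,i) × (k-i)^n, i=0 to k
i=0: (-1)^0×C(8,0)×8^8 = 16777216
i=1: (-1)^1×C(8,1)×7^8 = -46118408
i=2: (-1)^2×C(8,2)×6^8 = 47029248
i=3: (-1)^3×C(8,3)×5^8 = -21875000
i=4: (-1)^4×C(8,4)×4^8 = 4587520
i=5: (-1)^5×C(8,5)×3^8 = -367416
i=6: (-1)^6×C(8,6)×2^8 = 7168
i=7: (-1)^7×C(8,7)×1^8 = -8
i=8: (-1)^8×C(8,8)×0^8 = 0
Total = 40320

Number of surjections = 40320


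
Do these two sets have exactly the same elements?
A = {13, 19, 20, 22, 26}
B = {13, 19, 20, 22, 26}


Two sets are equal iff they have exactly the same elements.
A = {13, 19, 20, 22, 26}
B = {13, 19, 20, 22, 26}
Same elements → A = B

Yes, A = B


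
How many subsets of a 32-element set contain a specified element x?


Subsets of A containing x correspond to subsets of A \ {x}, which has 31 elements.
Count = 2^(n-1) = 2^31
= 2147483648

Number of subsets containing x = 2147483648


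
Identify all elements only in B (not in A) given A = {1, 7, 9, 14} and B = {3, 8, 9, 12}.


A = {1, 7, 9, 14}
B = {3, 8, 9, 12}
Region: only in B (not in A)
Elements: {3, 8, 12}

Elements only in B (not in A): {3, 8, 12}


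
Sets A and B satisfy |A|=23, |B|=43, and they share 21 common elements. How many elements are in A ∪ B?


|A ∪ B| = |A| + |B| - |A ∩ B|
= 23 + 43 - 21
= 45

|A ∪ B| = 45


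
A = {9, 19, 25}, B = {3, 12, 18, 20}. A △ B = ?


A △ B = (A \ B) ∪ (B \ A) = elements in exactly one of A or B
A \ B = {9, 19, 25}
B \ A = {3, 12, 18, 20}
A △ B = {3, 9, 12, 18, 19, 20, 25}

A △ B = {3, 9, 12, 18, 19, 20, 25}


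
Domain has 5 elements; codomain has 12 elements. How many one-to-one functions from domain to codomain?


An injection sends each of |A| = 5 inputs to a distinct output in B.
# injections = |B|·(|B|-1)·…·(|B|-|A|+1) = 12! / (12 - 5)!
= 12 × 11 × 10 × 9 × 8
= 95040

Number of injections = 95040


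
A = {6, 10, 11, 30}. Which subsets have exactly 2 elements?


|A| = 4, so A has C(4,2) = 6 subsets of size 2.
Enumerate by choosing 2 elements from A at a time:
{6, 10}, {6, 11}, {6, 30}, {10, 11}, {10, 30}, {11, 30}

2-element subsets (6 total): {6, 10}, {6, 11}, {6, 30}, {10, 11}, {10, 30}, {11, 30}


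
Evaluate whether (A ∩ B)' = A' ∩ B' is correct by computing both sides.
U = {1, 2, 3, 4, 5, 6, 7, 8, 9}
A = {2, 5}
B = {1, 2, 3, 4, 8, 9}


LHS: A ∩ B = {2}
(A ∩ B)' = U \ (A ∩ B) = {1, 3, 4, 5, 6, 7, 8, 9}
A' = {1, 3, 4, 6, 7, 8, 9}, B' = {5, 6, 7}
Claimed RHS: A' ∩ B' = {6, 7}
Identity is INVALID: LHS = {1, 3, 4, 5, 6, 7, 8, 9} but the RHS claimed here equals {6, 7}. The correct form is (A ∩ B)' = A' ∪ B'.

Identity is invalid: (A ∩ B)' = {1, 3, 4, 5, 6, 7, 8, 9} but A' ∩ B' = {6, 7}. The correct De Morgan law is (A ∩ B)' = A' ∪ B'.


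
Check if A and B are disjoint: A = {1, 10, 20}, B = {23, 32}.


Disjoint means A ∩ B = ∅.
A ∩ B = ∅
A ∩ B = ∅, so A and B are disjoint.

Yes, A and B are disjoint


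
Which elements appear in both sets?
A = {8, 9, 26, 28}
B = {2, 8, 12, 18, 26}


A ∩ B = elements in both A and B
A = {8, 9, 26, 28}
B = {2, 8, 12, 18, 26}
A ∩ B = {8, 26}

A ∩ B = {8, 26}


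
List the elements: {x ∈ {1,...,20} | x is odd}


Checking each candidate:
Condition: odd numbers in {1,...,20}
Result = {1, 3, 5, 7, 9, 11, 13, 15, 17, 19}

{1, 3, 5, 7, 9, 11, 13, 15, 17, 19}


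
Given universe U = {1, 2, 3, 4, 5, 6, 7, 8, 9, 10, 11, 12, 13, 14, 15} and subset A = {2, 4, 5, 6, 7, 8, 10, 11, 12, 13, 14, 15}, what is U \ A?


Aᶜ = U \ A = elements in U but not in A
U = {1, 2, 3, 4, 5, 6, 7, 8, 9, 10, 11, 12, 13, 14, 15}
A = {2, 4, 5, 6, 7, 8, 10, 11, 12, 13, 14, 15}
Aᶜ = {1, 3, 9}

Aᶜ = {1, 3, 9}


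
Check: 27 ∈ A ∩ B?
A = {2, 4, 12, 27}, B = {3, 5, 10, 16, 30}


A = {2, 4, 12, 27}, B = {3, 5, 10, 16, 30}
A ∩ B = elements in both A and B
A ∩ B = ∅
Checking if 27 ∈ A ∩ B
27 is not in A ∩ B → False

27 ∉ A ∩ B


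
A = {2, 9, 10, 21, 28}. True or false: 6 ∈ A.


A = {2, 9, 10, 21, 28}
Checking if 6 is in A
6 is not in A → False

6 ∉ A


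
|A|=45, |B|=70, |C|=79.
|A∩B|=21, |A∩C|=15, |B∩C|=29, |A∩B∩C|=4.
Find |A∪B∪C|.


|A∪B∪C| = |A|+|B|+|C| - |A∩B|-|A∩C|-|B∩C| + |A∩B∩C|
= 45+70+79 - 21-15-29 + 4
= 194 - 65 + 4
= 133

|A ∪ B ∪ C| = 133


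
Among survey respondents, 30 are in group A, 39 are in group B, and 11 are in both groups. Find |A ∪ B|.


|A ∪ B| = |A| + |B| - |A ∩ B|
= 30 + 39 - 11
= 58

|A ∪ B| = 58


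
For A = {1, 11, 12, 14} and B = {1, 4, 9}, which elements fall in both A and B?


A = {1, 11, 12, 14}
B = {1, 4, 9}
Region: in both A and B
Elements: {1}

Elements in both A and B: {1}


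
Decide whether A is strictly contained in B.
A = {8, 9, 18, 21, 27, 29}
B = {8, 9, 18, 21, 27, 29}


A ⊂ B requires: A ⊆ B AND A ≠ B.
A ⊆ B? Yes
A = B? Yes
A = B, so A is not a PROPER subset.

No, A is not a proper subset of B


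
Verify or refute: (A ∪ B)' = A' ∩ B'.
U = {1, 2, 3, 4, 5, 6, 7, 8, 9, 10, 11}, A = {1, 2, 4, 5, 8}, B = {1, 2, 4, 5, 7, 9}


LHS: A ∪ B = {1, 2, 4, 5, 7, 8, 9}
(A ∪ B)' = U \ (A ∪ B) = {3, 6, 10, 11}
A' = {3, 6, 7, 9, 10, 11}, B' = {3, 6, 8, 10, 11}
Claimed RHS: A' ∩ B' = {3, 6, 10, 11}
Identity is VALID: LHS = RHS = {3, 6, 10, 11} ✓

Identity is valid. (A ∪ B)' = A' ∩ B' = {3, 6, 10, 11}


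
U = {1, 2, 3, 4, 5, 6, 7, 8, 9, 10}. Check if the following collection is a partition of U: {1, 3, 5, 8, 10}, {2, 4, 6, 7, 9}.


A partition requires: (1) non-empty parts, (2) pairwise disjoint, (3) union = U
Parts: {1, 3, 5, 8, 10}, {2, 4, 6, 7, 9}
Union of parts: {1, 2, 3, 4, 5, 6, 7, 8, 9, 10}
U = {1, 2, 3, 4, 5, 6, 7, 8, 9, 10}
All non-empty? True
Pairwise disjoint? True
Covers U? True

Yes, valid partition


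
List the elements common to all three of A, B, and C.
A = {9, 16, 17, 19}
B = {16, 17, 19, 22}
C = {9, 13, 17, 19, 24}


A ∩ B = {16, 17, 19}
(A ∩ B) ∩ C = {17, 19}

A ∩ B ∩ C = {17, 19}


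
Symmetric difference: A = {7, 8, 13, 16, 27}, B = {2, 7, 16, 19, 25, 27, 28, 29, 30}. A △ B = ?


A △ B = (A \ B) ∪ (B \ A) = elements in exactly one of A or B
A \ B = {8, 13}
B \ A = {2, 19, 25, 28, 29, 30}
A △ B = {2, 8, 13, 19, 25, 28, 29, 30}

A △ B = {2, 8, 13, 19, 25, 28, 29, 30}


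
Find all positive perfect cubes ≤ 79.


Checking each candidate:
Condition: positive perfect cubes ≤ 79
Result = {1, 8, 27, 64}

{1, 8, 27, 64}


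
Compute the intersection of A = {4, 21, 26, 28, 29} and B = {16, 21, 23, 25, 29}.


A ∩ B = elements in both A and B
A = {4, 21, 26, 28, 29}
B = {16, 21, 23, 25, 29}
A ∩ B = {21, 29}

A ∩ B = {21, 29}


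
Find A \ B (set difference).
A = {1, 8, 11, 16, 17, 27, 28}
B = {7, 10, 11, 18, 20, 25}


A \ B = elements in A but not in B
A = {1, 8, 11, 16, 17, 27, 28}
B = {7, 10, 11, 18, 20, 25}
Remove from A any elements in B
A \ B = {1, 8, 16, 17, 27, 28}

A \ B = {1, 8, 16, 17, 27, 28}


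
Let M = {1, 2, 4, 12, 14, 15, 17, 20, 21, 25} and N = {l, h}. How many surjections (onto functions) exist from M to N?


n = |M| = 10, k = |N| = 2. Surjections via inclusion-exclusion:
S(n,k) = Σ(-1)^i × C(k,i) × (k-i)^n, i=0 to k
i=0: (-1)^0×C(2,0)×2^10 = 1024
i=1: (-1)^1×C(2,1)×1^10 = -2
i=2: (-1)^2×C(2,2)×0^10 = 0
Total = 1022

Number of surjections = 1022


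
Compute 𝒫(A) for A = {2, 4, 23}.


|A| = 3, so |P(A)| = 2^3 = 8
Enumerate subsets by cardinality (0 to 3):
∅, {2}, {4}, {23}, {2, 4}, {2, 23}, {4, 23}, {2, 4, 23}

P(A) has 8 subsets: ∅, {2}, {4}, {23}, {2, 4}, {2, 23}, {4, 23}, {2, 4, 23}


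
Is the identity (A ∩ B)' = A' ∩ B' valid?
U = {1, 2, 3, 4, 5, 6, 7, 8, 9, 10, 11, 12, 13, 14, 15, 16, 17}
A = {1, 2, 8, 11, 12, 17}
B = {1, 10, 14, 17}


LHS: A ∩ B = {1, 17}
(A ∩ B)' = U \ (A ∩ B) = {2, 3, 4, 5, 6, 7, 8, 9, 10, 11, 12, 13, 14, 15, 16}
A' = {3, 4, 5, 6, 7, 9, 10, 13, 14, 15, 16}, B' = {2, 3, 4, 5, 6, 7, 8, 9, 11, 12, 13, 15, 16}
Claimed RHS: A' ∩ B' = {3, 4, 5, 6, 7, 9, 13, 15, 16}
Identity is INVALID: LHS = {2, 3, 4, 5, 6, 7, 8, 9, 10, 11, 12, 13, 14, 15, 16} but the RHS claimed here equals {3, 4, 5, 6, 7, 9, 13, 15, 16}. The correct form is (A ∩ B)' = A' ∪ B'.

Identity is invalid: (A ∩ B)' = {2, 3, 4, 5, 6, 7, 8, 9, 10, 11, 12, 13, 14, 15, 16} but A' ∩ B' = {3, 4, 5, 6, 7, 9, 13, 15, 16}. The correct De Morgan law is (A ∩ B)' = A' ∪ B'.


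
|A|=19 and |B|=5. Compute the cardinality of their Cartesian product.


|A × B| = |A| × |B|
= 19 × 5
= 95

|A × B| = 95


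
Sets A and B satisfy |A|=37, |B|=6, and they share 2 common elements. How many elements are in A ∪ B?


|A ∪ B| = |A| + |B| - |A ∩ B|
= 37 + 6 - 2
= 41

|A ∪ B| = 41


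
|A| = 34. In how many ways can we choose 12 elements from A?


C(n,k) = n! / (k!(n-k)!)
C(34,12) = 34! / (12!22!)
= 548354040

C(34,12) = 548354040


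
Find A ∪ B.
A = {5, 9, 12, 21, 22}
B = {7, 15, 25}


A ∪ B = all elements in A or B (or both)
A = {5, 9, 12, 21, 22}
B = {7, 15, 25}
A ∪ B = {5, 7, 9, 12, 15, 21, 22, 25}

A ∪ B = {5, 7, 9, 12, 15, 21, 22, 25}


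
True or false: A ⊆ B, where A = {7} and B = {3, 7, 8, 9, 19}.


A ⊆ B means every element of A is in B.
All elements of A are in B.
So A ⊆ B.

Yes, A ⊆ B


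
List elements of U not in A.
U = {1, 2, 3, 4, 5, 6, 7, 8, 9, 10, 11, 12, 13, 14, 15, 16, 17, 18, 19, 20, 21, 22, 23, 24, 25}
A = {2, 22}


Aᶜ = U \ A = elements in U but not in A
U = {1, 2, 3, 4, 5, 6, 7, 8, 9, 10, 11, 12, 13, 14, 15, 16, 17, 18, 19, 20, 21, 22, 23, 24, 25}
A = {2, 22}
Aᶜ = {1, 3, 4, 5, 6, 7, 8, 9, 10, 11, 12, 13, 14, 15, 16, 17, 18, 19, 20, 21, 23, 24, 25}

Aᶜ = {1, 3, 4, 5, 6, 7, 8, 9, 10, 11, 12, 13, 14, 15, 16, 17, 18, 19, 20, 21, 23, 24, 25}


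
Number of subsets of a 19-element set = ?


Number of subsets = 2^n
= 2^19
= 524288

|P(A)| = 524288


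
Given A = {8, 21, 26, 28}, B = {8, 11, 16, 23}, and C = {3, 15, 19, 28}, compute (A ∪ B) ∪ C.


A ∪ B = {8, 11, 16, 21, 23, 26, 28}
(A ∪ B) ∪ C = {3, 8, 11, 15, 16, 19, 21, 23, 26, 28}

A ∪ B ∪ C = {3, 8, 11, 15, 16, 19, 21, 23, 26, 28}


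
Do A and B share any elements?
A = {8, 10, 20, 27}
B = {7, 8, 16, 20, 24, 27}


Disjoint means A ∩ B = ∅.
A ∩ B = {8, 20, 27}
A ∩ B ≠ ∅, so A and B are NOT disjoint.

Yes — A and B share the element(s) of A ∩ B = {8, 20, 27}, so they are not disjoint


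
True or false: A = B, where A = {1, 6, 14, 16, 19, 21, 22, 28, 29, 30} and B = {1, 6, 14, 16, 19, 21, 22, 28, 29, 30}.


Two sets are equal iff they have exactly the same elements.
A = {1, 6, 14, 16, 19, 21, 22, 28, 29, 30}
B = {1, 6, 14, 16, 19, 21, 22, 28, 29, 30}
Same elements → A = B

Yes, A = B


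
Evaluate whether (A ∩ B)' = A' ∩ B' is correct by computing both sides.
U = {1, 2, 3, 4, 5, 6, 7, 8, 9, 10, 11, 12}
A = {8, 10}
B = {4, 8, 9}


LHS: A ∩ B = {8}
(A ∩ B)' = U \ (A ∩ B) = {1, 2, 3, 4, 5, 6, 7, 9, 10, 11, 12}
A' = {1, 2, 3, 4, 5, 6, 7, 9, 11, 12}, B' = {1, 2, 3, 5, 6, 7, 10, 11, 12}
Claimed RHS: A' ∩ B' = {1, 2, 3, 5, 6, 7, 11, 12}
Identity is INVALID: LHS = {1, 2, 3, 4, 5, 6, 7, 9, 10, 11, 12} but the RHS claimed here equals {1, 2, 3, 5, 6, 7, 11, 12}. The correct form is (A ∩ B)' = A' ∪ B'.

Identity is invalid: (A ∩ B)' = {1, 2, 3, 4, 5, 6, 7, 9, 10, 11, 12} but A' ∩ B' = {1, 2, 3, 5, 6, 7, 11, 12}. The correct De Morgan law is (A ∩ B)' = A' ∪ B'.


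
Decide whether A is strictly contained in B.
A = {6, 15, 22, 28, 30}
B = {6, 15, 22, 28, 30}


A ⊂ B requires: A ⊆ B AND A ≠ B.
A ⊆ B? Yes
A = B? Yes
A = B, so A is not a PROPER subset.

No, A is not a proper subset of B


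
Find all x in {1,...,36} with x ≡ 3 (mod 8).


Checking each candidate:
Condition: x in {1,...,36} with x ≡ 3 (mod 8)
Result = {3, 11, 19, 27, 35}

{3, 11, 19, 27, 35}


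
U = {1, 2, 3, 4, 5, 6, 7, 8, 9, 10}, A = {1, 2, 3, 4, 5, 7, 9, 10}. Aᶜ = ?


Aᶜ = U \ A = elements in U but not in A
U = {1, 2, 3, 4, 5, 6, 7, 8, 9, 10}
A = {1, 2, 3, 4, 5, 7, 9, 10}
Aᶜ = {6, 8}

Aᶜ = {6, 8}


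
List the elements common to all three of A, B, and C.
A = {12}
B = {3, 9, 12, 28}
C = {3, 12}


A ∩ B = {12}
(A ∩ B) ∩ C = {12}

A ∩ B ∩ C = {12}


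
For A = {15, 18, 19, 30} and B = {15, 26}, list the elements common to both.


A ∩ B = elements in both A and B
A = {15, 18, 19, 30}
B = {15, 26}
A ∩ B = {15}

A ∩ B = {15}


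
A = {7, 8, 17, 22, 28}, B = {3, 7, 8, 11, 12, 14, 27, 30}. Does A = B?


Two sets are equal iff they have exactly the same elements.
A = {7, 8, 17, 22, 28}
B = {3, 7, 8, 11, 12, 14, 27, 30}
Differences: {3, 11, 12, 14, 17, 22, 27, 28, 30}
A ≠ B

No, A ≠ B


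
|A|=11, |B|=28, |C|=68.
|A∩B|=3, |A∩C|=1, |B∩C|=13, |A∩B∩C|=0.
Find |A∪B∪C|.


|A∪B∪C| = |A|+|B|+|C| - |A∩B|-|A∩C|-|B∩C| + |A∩B∩C|
= 11+28+68 - 3-1-13 + 0
= 107 - 17 + 0
= 90

|A ∪ B ∪ C| = 90


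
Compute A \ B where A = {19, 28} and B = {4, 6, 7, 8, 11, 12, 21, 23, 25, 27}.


A \ B = elements in A but not in B
A = {19, 28}
B = {4, 6, 7, 8, 11, 12, 21, 23, 25, 27}
Remove from A any elements in B
A \ B = {19, 28}

A \ B = {19, 28}


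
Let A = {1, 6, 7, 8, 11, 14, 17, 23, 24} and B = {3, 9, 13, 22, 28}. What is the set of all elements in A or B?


A ∪ B = all elements in A or B (or both)
A = {1, 6, 7, 8, 11, 14, 17, 23, 24}
B = {3, 9, 13, 22, 28}
A ∪ B = {1, 3, 6, 7, 8, 9, 11, 13, 14, 17, 22, 23, 24, 28}

A ∪ B = {1, 3, 6, 7, 8, 9, 11, 13, 14, 17, 22, 23, 24, 28}


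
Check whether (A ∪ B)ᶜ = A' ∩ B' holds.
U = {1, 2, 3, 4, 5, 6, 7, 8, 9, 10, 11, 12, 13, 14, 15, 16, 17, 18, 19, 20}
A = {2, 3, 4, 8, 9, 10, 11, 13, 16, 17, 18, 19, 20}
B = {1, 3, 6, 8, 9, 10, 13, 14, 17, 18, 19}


LHS: A ∪ B = {1, 2, 3, 4, 6, 8, 9, 10, 11, 13, 14, 16, 17, 18, 19, 20}
(A ∪ B)' = U \ (A ∪ B) = {5, 7, 12, 15}
A' = {1, 5, 6, 7, 12, 14, 15}, B' = {2, 4, 5, 7, 11, 12, 15, 16, 20}
Claimed RHS: A' ∩ B' = {5, 7, 12, 15}
Identity is VALID: LHS = RHS = {5, 7, 12, 15} ✓

Identity is valid. (A ∪ B)' = A' ∩ B' = {5, 7, 12, 15}


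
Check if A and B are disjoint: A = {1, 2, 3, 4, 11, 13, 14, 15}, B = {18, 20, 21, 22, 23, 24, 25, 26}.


Disjoint means A ∩ B = ∅.
A ∩ B = ∅
A ∩ B = ∅, so A and B are disjoint.

Yes, A and B are disjoint


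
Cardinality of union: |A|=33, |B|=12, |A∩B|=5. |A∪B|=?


|A ∪ B| = |A| + |B| - |A ∩ B|
= 33 + 12 - 5
= 40

|A ∪ B| = 40


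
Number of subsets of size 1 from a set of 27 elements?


C(n,k) = n! / (k!(n-k)!)
C(27,1) = 27! / (1!26!)
= 27

C(27,1) = 27


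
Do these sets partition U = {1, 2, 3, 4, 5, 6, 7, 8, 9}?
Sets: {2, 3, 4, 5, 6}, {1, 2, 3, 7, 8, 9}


A partition requires: (1) non-empty parts, (2) pairwise disjoint, (3) union = U
Parts: {2, 3, 4, 5, 6}, {1, 2, 3, 7, 8, 9}
Union of parts: {1, 2, 3, 4, 5, 6, 7, 8, 9}
U = {1, 2, 3, 4, 5, 6, 7, 8, 9}
All non-empty? True
Pairwise disjoint? False
Covers U? True

No, not a valid partition


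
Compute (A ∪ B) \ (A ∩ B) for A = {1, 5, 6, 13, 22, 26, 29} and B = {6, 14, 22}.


A △ B = (A \ B) ∪ (B \ A) = elements in exactly one of A or B
A \ B = {1, 5, 13, 26, 29}
B \ A = {14}
A △ B = {1, 5, 13, 14, 26, 29}

A △ B = {1, 5, 13, 14, 26, 29}


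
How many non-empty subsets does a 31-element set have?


Total subsets = 2^n = 2^31 = 2147483648
Non-empty subsets exclude the empty set: 2^n - 1
= 2147483648 - 1
= 2147483647

Number of non-empty subsets = 2147483647


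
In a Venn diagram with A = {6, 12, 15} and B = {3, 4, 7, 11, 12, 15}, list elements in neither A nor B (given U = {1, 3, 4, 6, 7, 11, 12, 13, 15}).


A = {6, 12, 15}
B = {3, 4, 7, 11, 12, 15}
Region: in neither A nor B (given U = {1, 3, 4, 6, 7, 11, 12, 13, 15})
Elements: {1, 13}

Elements in neither A nor B (given U = {1, 3, 4, 6, 7, 11, 12, 13, 15}): {1, 13}


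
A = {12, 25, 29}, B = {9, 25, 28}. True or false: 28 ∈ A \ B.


A = {12, 25, 29}, B = {9, 25, 28}
A \ B = elements in A but not in B
A \ B = {12, 29}
Checking if 28 ∈ A \ B
28 is not in A \ B → False

28 ∉ A \ B


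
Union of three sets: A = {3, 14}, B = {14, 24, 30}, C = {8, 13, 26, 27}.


A ∪ B = {3, 14, 24, 30}
(A ∪ B) ∪ C = {3, 8, 13, 14, 24, 26, 27, 30}

A ∪ B ∪ C = {3, 8, 13, 14, 24, 26, 27, 30}


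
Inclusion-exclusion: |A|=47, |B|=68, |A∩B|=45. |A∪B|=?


|A ∪ B| = |A| + |B| - |A ∩ B|
= 47 + 68 - 45
= 70

|A ∪ B| = 70


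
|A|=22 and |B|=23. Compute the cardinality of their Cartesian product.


|A × B| = |A| × |B|
= 22 × 23
= 506

|A × B| = 506


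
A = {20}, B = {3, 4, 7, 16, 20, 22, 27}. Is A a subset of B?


A ⊆ B means every element of A is in B.
All elements of A are in B.
So A ⊆ B.

Yes, A ⊆ B


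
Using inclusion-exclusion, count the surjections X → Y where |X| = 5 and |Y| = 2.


n = |X| = 5, k = |Y| = 2. Surjections via inclusion-exclusion:
S(n,k) = Σ(-1)^i × C(k,i) × (k-i)^n, i=0 to k
i=0: (-1)^0×C(2,0)×2^5 = 32
i=1: (-1)^1×C(2,1)×1^5 = -2
i=2: (-1)^2×C(2,2)×0^5 = 0
Total = 30

Number of surjections = 30


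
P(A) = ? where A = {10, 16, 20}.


|A| = 3, so |P(A)| = 2^3 = 8
Enumerate subsets by cardinality (0 to 3):
∅, {10}, {16}, {20}, {10, 16}, {10, 20}, {16, 20}, {10, 16, 20}

P(A) has 8 subsets: ∅, {10}, {16}, {20}, {10, 16}, {10, 20}, {16, 20}, {10, 16, 20}


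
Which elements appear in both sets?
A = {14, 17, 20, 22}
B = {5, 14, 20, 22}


A ∩ B = elements in both A and B
A = {14, 17, 20, 22}
B = {5, 14, 20, 22}
A ∩ B = {14, 20, 22}

A ∩ B = {14, 20, 22}


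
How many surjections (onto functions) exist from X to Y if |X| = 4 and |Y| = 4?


n = |X| = 4, k = |Y| = 4. Surjections via inclusion-exclusion:
S(n,k) = Σ(-1)^i × C(k,i) × (k-i)^n, i=0 to k
i=0: (-1)^0×C(4,0)×4^4 = 256
i=1: (-1)^1×C(4,1)×3^4 = -324
i=2: (-1)^2×C(4,2)×2^4 = 96
i=3: (-1)^3×C(4,3)×1^4 = -4
i=4: (-1)^4×C(4,4)×0^4 = 0
Total = 24

Number of surjections = 24


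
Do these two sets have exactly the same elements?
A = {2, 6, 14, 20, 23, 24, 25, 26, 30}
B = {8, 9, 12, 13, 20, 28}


Two sets are equal iff they have exactly the same elements.
A = {2, 6, 14, 20, 23, 24, 25, 26, 30}
B = {8, 9, 12, 13, 20, 28}
Differences: {2, 6, 8, 9, 12, 13, 14, 23, 24, 25, 26, 28, 30}
A ≠ B

No, A ≠ B


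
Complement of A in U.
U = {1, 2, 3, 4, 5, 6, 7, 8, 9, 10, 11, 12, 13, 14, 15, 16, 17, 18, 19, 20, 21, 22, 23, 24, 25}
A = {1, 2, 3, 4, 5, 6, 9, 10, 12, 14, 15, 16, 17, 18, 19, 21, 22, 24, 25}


Aᶜ = U \ A = elements in U but not in A
U = {1, 2, 3, 4, 5, 6, 7, 8, 9, 10, 11, 12, 13, 14, 15, 16, 17, 18, 19, 20, 21, 22, 23, 24, 25}
A = {1, 2, 3, 4, 5, 6, 9, 10, 12, 14, 15, 16, 17, 18, 19, 21, 22, 24, 25}
Aᶜ = {7, 8, 11, 13, 20, 23}

Aᶜ = {7, 8, 11, 13, 20, 23}


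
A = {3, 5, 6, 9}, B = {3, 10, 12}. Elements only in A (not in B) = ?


A = {3, 5, 6, 9}
B = {3, 10, 12}
Region: only in A (not in B)
Elements: {5, 6, 9}

Elements only in A (not in B): {5, 6, 9}


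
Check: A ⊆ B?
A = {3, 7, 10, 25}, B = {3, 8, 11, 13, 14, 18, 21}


A ⊆ B means every element of A is in B.
Elements in A not in B: {7, 10, 25}
So A ⊄ B.

No, A ⊄ B


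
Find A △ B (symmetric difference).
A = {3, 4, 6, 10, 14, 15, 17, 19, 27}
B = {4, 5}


A △ B = (A \ B) ∪ (B \ A) = elements in exactly one of A or B
A \ B = {3, 6, 10, 14, 15, 17, 19, 27}
B \ A = {5}
A △ B = {3, 5, 6, 10, 14, 15, 17, 19, 27}

A △ B = {3, 5, 6, 10, 14, 15, 17, 19, 27}


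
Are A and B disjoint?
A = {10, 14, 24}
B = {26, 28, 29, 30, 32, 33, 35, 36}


Disjoint means A ∩ B = ∅.
A ∩ B = ∅
A ∩ B = ∅, so A and B are disjoint.

Yes, A and B are disjoint


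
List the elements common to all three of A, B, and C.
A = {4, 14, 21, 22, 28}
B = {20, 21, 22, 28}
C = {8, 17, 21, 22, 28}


A ∩ B = {21, 22, 28}
(A ∩ B) ∩ C = {21, 22, 28}

A ∩ B ∩ C = {21, 22, 28}


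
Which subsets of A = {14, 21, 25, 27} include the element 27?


A subset of A contains 27 iff the remaining 3 elements form any subset of A \ {27}.
Count: 2^(n-1) = 2^3 = 8
Subsets containing 27: {27}, {14, 27}, {21, 27}, {25, 27}, {14, 21, 27}, {14, 25, 27}, {21, 25, 27}, {14, 21, 25, 27}

Subsets containing 27 (8 total): {27}, {14, 27}, {21, 27}, {25, 27}, {14, 21, 27}, {14, 25, 27}, {21, 25, 27}, {14, 21, 25, 27}


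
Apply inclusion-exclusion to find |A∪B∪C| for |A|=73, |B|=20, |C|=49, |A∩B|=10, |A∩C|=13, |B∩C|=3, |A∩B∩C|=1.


|A∪B∪C| = |A|+|B|+|C| - |A∩B|-|A∩C|-|B∩C| + |A∩B∩C|
= 73+20+49 - 10-13-3 + 1
= 142 - 26 + 1
= 117

|A ∪ B ∪ C| = 117


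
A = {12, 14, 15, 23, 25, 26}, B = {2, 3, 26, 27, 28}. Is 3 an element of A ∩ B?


A = {12, 14, 15, 23, 25, 26}, B = {2, 3, 26, 27, 28}
A ∩ B = elements in both A and B
A ∩ B = {26}
Checking if 3 ∈ A ∩ B
3 is not in A ∩ B → False

3 ∉ A ∩ B


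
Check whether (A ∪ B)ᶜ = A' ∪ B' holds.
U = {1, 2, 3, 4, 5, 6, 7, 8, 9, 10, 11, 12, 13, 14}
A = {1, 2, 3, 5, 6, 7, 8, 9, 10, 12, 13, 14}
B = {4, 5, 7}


LHS: A ∪ B = {1, 2, 3, 4, 5, 6, 7, 8, 9, 10, 12, 13, 14}
(A ∪ B)' = U \ (A ∪ B) = {11}
A' = {4, 11}, B' = {1, 2, 3, 6, 8, 9, 10, 11, 12, 13, 14}
Claimed RHS: A' ∪ B' = {1, 2, 3, 4, 6, 8, 9, 10, 11, 12, 13, 14}
Identity is INVALID: LHS = {11} but the RHS claimed here equals {1, 2, 3, 4, 6, 8, 9, 10, 11, 12, 13, 14}. The correct form is (A ∪ B)' = A' ∩ B'.

Identity is invalid: (A ∪ B)' = {11} but A' ∪ B' = {1, 2, 3, 4, 6, 8, 9, 10, 11, 12, 13, 14}. The correct De Morgan law is (A ∪ B)' = A' ∩ B'.


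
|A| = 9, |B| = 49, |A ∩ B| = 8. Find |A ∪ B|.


|A ∪ B| = |A| + |B| - |A ∩ B|
= 9 + 49 - 8
= 50

|A ∪ B| = 50


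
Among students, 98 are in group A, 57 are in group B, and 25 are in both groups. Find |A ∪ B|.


|A ∪ B| = |A| + |B| - |A ∩ B|
= 98 + 57 - 25
= 130

|A ∪ B| = 130


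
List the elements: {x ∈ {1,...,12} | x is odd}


Checking each candidate:
Condition: odd numbers in {1,...,12}
Result = {1, 3, 5, 7, 9, 11}

{1, 3, 5, 7, 9, 11}


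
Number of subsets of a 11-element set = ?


Number of subsets = 2^n
= 2^11
= 2048

|P(A)| = 2048


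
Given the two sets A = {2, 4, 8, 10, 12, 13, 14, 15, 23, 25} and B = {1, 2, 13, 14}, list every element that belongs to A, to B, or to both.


A ∪ B = all elements in A or B (or both)
A = {2, 4, 8, 10, 12, 13, 14, 15, 23, 25}
B = {1, 2, 13, 14}
A ∪ B = {1, 2, 4, 8, 10, 12, 13, 14, 15, 23, 25}

A ∪ B = {1, 2, 4, 8, 10, 12, 13, 14, 15, 23, 25}


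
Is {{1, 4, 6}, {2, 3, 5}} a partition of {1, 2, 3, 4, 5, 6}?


A partition requires: (1) non-empty parts, (2) pairwise disjoint, (3) union = U
Parts: {1, 4, 6}, {2, 3, 5}
Union of parts: {1, 2, 3, 4, 5, 6}
U = {1, 2, 3, 4, 5, 6}
All non-empty? True
Pairwise disjoint? True
Covers U? True

Yes, valid partition


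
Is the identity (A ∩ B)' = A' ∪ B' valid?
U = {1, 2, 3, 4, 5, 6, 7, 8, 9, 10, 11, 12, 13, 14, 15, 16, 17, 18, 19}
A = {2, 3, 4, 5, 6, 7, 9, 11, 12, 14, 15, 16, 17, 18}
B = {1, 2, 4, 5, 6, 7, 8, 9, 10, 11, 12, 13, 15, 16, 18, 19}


LHS: A ∩ B = {2, 4, 5, 6, 7, 9, 11, 12, 15, 16, 18}
(A ∩ B)' = U \ (A ∩ B) = {1, 3, 8, 10, 13, 14, 17, 19}
A' = {1, 8, 10, 13, 19}, B' = {3, 14, 17}
Claimed RHS: A' ∪ B' = {1, 3, 8, 10, 13, 14, 17, 19}
Identity is VALID: LHS = RHS = {1, 3, 8, 10, 13, 14, 17, 19} ✓

Identity is valid. (A ∩ B)' = A' ∪ B' = {1, 3, 8, 10, 13, 14, 17, 19}


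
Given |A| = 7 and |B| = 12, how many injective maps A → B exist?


An injection sends each of |A| = 7 inputs to a distinct output in B.
# injections = |B|·(|B|-1)·…·(|B|-|A|+1) = 12! / (12 - 7)!
= 12 × 11 × 10 × 9 × 8 × 7 × 6
= 3991680

Number of injections = 3991680


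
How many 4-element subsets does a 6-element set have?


C(n,k) = n! / (k!(n-k)!)
C(6,4) = 6! / (4!2!)
= 15

C(6,4) = 15


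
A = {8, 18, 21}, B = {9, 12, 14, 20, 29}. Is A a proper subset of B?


A ⊂ B requires: A ⊆ B AND A ≠ B.
A ⊆ B? No
A ⊄ B, so A is not a proper subset.

No, A is not a proper subset of B


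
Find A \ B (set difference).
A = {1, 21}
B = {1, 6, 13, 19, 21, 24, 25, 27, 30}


A \ B = elements in A but not in B
A = {1, 21}
B = {1, 6, 13, 19, 21, 24, 25, 27, 30}
Remove from A any elements in B
A \ B = ∅

A \ B = ∅


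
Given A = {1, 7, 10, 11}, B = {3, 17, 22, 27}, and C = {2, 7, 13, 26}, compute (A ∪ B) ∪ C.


A ∪ B = {1, 3, 7, 10, 11, 17, 22, 27}
(A ∪ B) ∪ C = {1, 2, 3, 7, 10, 11, 13, 17, 22, 26, 27}

A ∪ B ∪ C = {1, 2, 3, 7, 10, 11, 13, 17, 22, 26, 27}


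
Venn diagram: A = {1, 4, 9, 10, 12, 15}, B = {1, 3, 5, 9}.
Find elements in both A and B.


A = {1, 4, 9, 10, 12, 15}
B = {1, 3, 5, 9}
Region: in both A and B
Elements: {1, 9}

Elements in both A and B: {1, 9}


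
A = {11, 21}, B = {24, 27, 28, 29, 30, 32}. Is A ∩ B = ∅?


Disjoint means A ∩ B = ∅.
A ∩ B = ∅
A ∩ B = ∅, so A and B are disjoint.

Yes, A and B are disjoint


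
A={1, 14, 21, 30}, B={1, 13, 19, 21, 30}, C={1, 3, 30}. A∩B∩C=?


A ∩ B = {1, 21, 30}
(A ∩ B) ∩ C = {1, 30}

A ∩ B ∩ C = {1, 30}


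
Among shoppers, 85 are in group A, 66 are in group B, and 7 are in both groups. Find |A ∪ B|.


|A ∪ B| = |A| + |B| - |A ∩ B|
= 85 + 66 - 7
= 144

|A ∪ B| = 144


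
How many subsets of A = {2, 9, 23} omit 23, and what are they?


A subset of A that omits 23 is a subset of A \ {23}, so there are 2^(n-1) = 2^2 = 4 of them.
Subsets excluding 23: ∅, {2}, {9}, {2, 9}

Subsets excluding 23 (4 total): ∅, {2}, {9}, {2, 9}


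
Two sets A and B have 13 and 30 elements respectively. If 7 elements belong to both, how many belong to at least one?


|A ∪ B| = |A| + |B| - |A ∩ B|
= 13 + 30 - 7
= 36

|A ∪ B| = 36


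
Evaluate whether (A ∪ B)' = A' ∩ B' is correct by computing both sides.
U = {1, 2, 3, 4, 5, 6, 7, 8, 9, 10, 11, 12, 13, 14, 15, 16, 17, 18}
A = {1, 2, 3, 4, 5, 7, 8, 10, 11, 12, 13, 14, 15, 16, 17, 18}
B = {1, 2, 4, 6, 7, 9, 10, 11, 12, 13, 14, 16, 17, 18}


LHS: A ∪ B = {1, 2, 3, 4, 5, 6, 7, 8, 9, 10, 11, 12, 13, 14, 15, 16, 17, 18}
(A ∪ B)' = U \ (A ∪ B) = ∅
A' = {6, 9}, B' = {3, 5, 8, 15}
Claimed RHS: A' ∩ B' = ∅
Identity is VALID: LHS = RHS = ∅ ✓

Identity is valid. (A ∪ B)' = A' ∩ B' = ∅


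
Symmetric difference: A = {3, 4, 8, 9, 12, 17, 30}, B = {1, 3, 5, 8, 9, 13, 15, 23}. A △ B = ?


A △ B = (A \ B) ∪ (B \ A) = elements in exactly one of A or B
A \ B = {4, 12, 17, 30}
B \ A = {1, 5, 13, 15, 23}
A △ B = {1, 4, 5, 12, 13, 15, 17, 23, 30}

A △ B = {1, 4, 5, 12, 13, 15, 17, 23, 30}


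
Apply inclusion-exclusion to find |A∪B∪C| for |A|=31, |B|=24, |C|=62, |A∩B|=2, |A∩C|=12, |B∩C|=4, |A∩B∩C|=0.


|A∪B∪C| = |A|+|B|+|C| - |A∩B|-|A∩C|-|B∩C| + |A∩B∩C|
= 31+24+62 - 2-12-4 + 0
= 117 - 18 + 0
= 99

|A ∪ B ∪ C| = 99


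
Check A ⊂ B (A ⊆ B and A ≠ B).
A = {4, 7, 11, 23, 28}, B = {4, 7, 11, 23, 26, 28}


A ⊂ B requires: A ⊆ B AND A ≠ B.
A ⊆ B? Yes
A = B? No
A ⊂ B: Yes (A is a proper subset of B)

Yes, A ⊂ B


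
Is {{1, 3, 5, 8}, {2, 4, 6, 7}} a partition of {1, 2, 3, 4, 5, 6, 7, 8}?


A partition requires: (1) non-empty parts, (2) pairwise disjoint, (3) union = U
Parts: {1, 3, 5, 8}, {2, 4, 6, 7}
Union of parts: {1, 2, 3, 4, 5, 6, 7, 8}
U = {1, 2, 3, 4, 5, 6, 7, 8}
All non-empty? True
Pairwise disjoint? True
Covers U? True

Yes, valid partition


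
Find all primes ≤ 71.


Checking each candidate:
Condition: primes ≤ 71
Result = {2, 3, 5, 7, 11, 13, 17, 19, 23, 29, 31, 37, 41, 43, 47, 53, 59, 61, 67, 71}

{2, 3, 5, 7, 11, 13, 17, 19, 23, 29, 31, 37, 41, 43, 47, 53, 59, 61, 67, 71}


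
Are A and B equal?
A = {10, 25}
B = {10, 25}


Two sets are equal iff they have exactly the same elements.
A = {10, 25}
B = {10, 25}
Same elements → A = B

Yes, A = B


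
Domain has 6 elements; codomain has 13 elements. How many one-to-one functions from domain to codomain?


An injection sends each of |A| = 6 inputs to a distinct output in B.
# injections = |B|·(|B|-1)·…·(|B|-|A|+1) = 13! / (13 - 6)!
= 13 × 12 × 11 × 10 × 9 × 8
= 1235520

Number of injections = 1235520


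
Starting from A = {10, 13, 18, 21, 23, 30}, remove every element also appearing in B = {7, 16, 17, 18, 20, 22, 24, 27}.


A \ B = elements in A but not in B
A = {10, 13, 18, 21, 23, 30}
B = {7, 16, 17, 18, 20, 22, 24, 27}
Remove from A any elements in B
A \ B = {10, 13, 21, 23, 30}

A \ B = {10, 13, 21, 23, 30}


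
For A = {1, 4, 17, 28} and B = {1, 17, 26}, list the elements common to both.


A ∩ B = elements in both A and B
A = {1, 4, 17, 28}
B = {1, 17, 26}
A ∩ B = {1, 17}

A ∩ B = {1, 17}


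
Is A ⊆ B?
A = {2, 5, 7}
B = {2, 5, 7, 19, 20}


A ⊆ B means every element of A is in B.
All elements of A are in B.
So A ⊆ B.

Yes, A ⊆ B


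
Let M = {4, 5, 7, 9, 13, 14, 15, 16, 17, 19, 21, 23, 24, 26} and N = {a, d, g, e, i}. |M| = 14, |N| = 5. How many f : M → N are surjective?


n = |M| = 14, k = |N| = 5. Surjections via inclusion-exclusion:
S(n,k) = Σ(-1)^i × C(k,i) × (k-i)^n, i=0 to k
i=0: (-1)^0×C(5,0)×5^14 = 6103515625
i=1: (-1)^1×C(5,1)×4^14 = -1342177280
i=2: (-1)^2×C(5,2)×3^14 = 47829690
i=3: (-1)^3×C(5,3)×2^14 = -163840
i=4: (-1)^4×C(5,4)×1^14 = 5
i=5: (-1)^5×C(5,5)×0^14 = 0
Total = 4809004200

Number of surjections = 4809004200


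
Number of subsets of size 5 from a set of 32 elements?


C(n,k) = n! / (k!(n-k)!)
C(32,5) = 32! / (5!27!)
= 201376

C(32,5) = 201376


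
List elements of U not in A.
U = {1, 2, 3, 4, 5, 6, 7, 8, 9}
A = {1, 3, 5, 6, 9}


Aᶜ = U \ A = elements in U but not in A
U = {1, 2, 3, 4, 5, 6, 7, 8, 9}
A = {1, 3, 5, 6, 9}
Aᶜ = {2, 4, 7, 8}

Aᶜ = {2, 4, 7, 8}


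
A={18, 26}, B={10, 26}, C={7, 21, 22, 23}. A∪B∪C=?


A ∪ B = {10, 18, 26}
(A ∪ B) ∪ C = {7, 10, 18, 21, 22, 23, 26}

A ∪ B ∪ C = {7, 10, 18, 21, 22, 23, 26}


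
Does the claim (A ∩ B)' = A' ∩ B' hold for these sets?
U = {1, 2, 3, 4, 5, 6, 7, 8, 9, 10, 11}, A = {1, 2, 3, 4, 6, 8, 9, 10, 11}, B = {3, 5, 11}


LHS: A ∩ B = {3, 11}
(A ∩ B)' = U \ (A ∩ B) = {1, 2, 4, 5, 6, 7, 8, 9, 10}
A' = {5, 7}, B' = {1, 2, 4, 6, 7, 8, 9, 10}
Claimed RHS: A' ∩ B' = {7}
Identity is INVALID: LHS = {1, 2, 4, 5, 6, 7, 8, 9, 10} but the RHS claimed here equals {7}. The correct form is (A ∩ B)' = A' ∪ B'.

Identity is invalid: (A ∩ B)' = {1, 2, 4, 5, 6, 7, 8, 9, 10} but A' ∩ B' = {7}. The correct De Morgan law is (A ∩ B)' = A' ∪ B'.


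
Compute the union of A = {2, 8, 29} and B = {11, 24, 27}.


A ∪ B = all elements in A or B (or both)
A = {2, 8, 29}
B = {11, 24, 27}
A ∪ B = {2, 8, 11, 24, 27, 29}

A ∪ B = {2, 8, 11, 24, 27, 29}


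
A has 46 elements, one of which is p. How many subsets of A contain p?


Subsets of A containing p correspond to subsets of A \ {p}, which has 45 elements.
Count = 2^(n-1) = 2^45
= 35184372088832

Number of subsets containing p = 35184372088832


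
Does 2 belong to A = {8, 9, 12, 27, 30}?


A = {8, 9, 12, 27, 30}
Checking if 2 is in A
2 is not in A → False

2 ∉ A


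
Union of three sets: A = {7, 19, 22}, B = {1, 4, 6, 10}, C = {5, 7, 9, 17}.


A ∪ B = {1, 4, 6, 7, 10, 19, 22}
(A ∪ B) ∪ C = {1, 4, 5, 6, 7, 9, 10, 17, 19, 22}

A ∪ B ∪ C = {1, 4, 5, 6, 7, 9, 10, 17, 19, 22}


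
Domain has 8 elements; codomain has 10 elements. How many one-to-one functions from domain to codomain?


An injection sends each of |A| = 8 inputs to a distinct output in B.
# injections = |B|·(|B|-1)·…·(|B|-|A|+1) = 10! / (10 - 8)!
= 10 × 9 × 8 × 7 × 6 × 5 × 4 × 3
= 1814400

Number of injections = 1814400


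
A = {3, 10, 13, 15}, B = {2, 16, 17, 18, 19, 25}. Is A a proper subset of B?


A ⊂ B requires: A ⊆ B AND A ≠ B.
A ⊆ B? No
A ⊄ B, so A is not a proper subset.

No, A is not a proper subset of B


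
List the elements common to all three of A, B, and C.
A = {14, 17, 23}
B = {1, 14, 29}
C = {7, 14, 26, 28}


A ∩ B = {14}
(A ∩ B) ∩ C = {14}

A ∩ B ∩ C = {14}


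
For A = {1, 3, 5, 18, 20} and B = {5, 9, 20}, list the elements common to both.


A ∩ B = elements in both A and B
A = {1, 3, 5, 18, 20}
B = {5, 9, 20}
A ∩ B = {5, 20}

A ∩ B = {5, 20}


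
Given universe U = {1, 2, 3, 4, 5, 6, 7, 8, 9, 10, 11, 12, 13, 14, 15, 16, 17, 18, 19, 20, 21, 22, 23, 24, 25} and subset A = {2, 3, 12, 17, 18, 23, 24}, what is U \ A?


Aᶜ = U \ A = elements in U but not in A
U = {1, 2, 3, 4, 5, 6, 7, 8, 9, 10, 11, 12, 13, 14, 15, 16, 17, 18, 19, 20, 21, 22, 23, 24, 25}
A = {2, 3, 12, 17, 18, 23, 24}
Aᶜ = {1, 4, 5, 6, 7, 8, 9, 10, 11, 13, 14, 15, 16, 19, 20, 21, 22, 25}

Aᶜ = {1, 4, 5, 6, 7, 8, 9, 10, 11, 13, 14, 15, 16, 19, 20, 21, 22, 25}
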